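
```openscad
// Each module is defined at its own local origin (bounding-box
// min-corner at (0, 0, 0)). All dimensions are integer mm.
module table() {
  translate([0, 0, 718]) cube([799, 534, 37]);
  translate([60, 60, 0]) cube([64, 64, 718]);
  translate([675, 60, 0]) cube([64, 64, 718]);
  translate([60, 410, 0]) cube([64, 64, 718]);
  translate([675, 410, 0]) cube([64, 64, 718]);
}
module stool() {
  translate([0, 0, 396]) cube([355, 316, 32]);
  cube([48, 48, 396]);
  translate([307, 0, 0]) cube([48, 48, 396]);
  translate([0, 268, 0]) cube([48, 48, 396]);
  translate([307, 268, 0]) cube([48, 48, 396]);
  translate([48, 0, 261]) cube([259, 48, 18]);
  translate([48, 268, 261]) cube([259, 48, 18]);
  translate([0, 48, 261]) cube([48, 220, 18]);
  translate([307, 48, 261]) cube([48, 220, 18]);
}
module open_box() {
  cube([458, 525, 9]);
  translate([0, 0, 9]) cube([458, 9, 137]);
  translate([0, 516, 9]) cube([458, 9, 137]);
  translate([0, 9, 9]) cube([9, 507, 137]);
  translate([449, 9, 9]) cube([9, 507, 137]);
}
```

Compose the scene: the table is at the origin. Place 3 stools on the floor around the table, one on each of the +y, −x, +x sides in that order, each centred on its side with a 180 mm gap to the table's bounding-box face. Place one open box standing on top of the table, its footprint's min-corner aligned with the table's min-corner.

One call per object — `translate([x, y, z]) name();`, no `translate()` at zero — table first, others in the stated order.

table();
translate([222, 714, 0]) stool();
translate([-535, 109, 0]) stool();
translate([979, 109, 0]) stool();
translate([0, 0, 755]) open_box();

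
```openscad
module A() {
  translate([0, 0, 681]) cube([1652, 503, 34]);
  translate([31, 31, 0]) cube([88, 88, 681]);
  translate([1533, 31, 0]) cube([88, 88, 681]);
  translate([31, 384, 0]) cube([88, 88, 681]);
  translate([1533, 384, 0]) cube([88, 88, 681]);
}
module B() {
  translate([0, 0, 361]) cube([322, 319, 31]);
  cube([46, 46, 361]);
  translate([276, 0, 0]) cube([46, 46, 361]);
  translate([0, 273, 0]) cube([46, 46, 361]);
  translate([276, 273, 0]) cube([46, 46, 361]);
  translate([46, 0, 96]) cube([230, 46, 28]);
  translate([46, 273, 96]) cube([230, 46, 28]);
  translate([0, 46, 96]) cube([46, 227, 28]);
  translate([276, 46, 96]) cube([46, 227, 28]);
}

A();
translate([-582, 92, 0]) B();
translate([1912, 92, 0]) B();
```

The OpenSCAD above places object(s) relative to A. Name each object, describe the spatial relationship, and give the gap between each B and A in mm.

A is a table. B is a stool. Two stools sit around the table at the −x, +x sides. The gap between each stool and the table is 260 mm.

Each stool's nearest face is 260 mm from the table's bounding box.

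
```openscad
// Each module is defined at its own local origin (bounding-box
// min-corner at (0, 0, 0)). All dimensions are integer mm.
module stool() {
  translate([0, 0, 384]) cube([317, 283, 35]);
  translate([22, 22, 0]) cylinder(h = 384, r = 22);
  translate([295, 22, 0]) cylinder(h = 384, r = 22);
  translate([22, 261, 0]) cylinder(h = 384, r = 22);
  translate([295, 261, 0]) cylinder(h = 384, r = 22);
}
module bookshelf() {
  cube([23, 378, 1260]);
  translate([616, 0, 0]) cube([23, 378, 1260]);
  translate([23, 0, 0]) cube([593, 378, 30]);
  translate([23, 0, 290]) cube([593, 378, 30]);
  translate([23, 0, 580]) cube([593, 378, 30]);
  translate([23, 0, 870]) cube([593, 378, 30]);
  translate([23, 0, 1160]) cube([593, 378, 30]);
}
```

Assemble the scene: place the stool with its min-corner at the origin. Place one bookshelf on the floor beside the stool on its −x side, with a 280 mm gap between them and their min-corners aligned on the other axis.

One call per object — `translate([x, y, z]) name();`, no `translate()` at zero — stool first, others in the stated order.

stool();
translate([-919, 0, 0]) bookshelf();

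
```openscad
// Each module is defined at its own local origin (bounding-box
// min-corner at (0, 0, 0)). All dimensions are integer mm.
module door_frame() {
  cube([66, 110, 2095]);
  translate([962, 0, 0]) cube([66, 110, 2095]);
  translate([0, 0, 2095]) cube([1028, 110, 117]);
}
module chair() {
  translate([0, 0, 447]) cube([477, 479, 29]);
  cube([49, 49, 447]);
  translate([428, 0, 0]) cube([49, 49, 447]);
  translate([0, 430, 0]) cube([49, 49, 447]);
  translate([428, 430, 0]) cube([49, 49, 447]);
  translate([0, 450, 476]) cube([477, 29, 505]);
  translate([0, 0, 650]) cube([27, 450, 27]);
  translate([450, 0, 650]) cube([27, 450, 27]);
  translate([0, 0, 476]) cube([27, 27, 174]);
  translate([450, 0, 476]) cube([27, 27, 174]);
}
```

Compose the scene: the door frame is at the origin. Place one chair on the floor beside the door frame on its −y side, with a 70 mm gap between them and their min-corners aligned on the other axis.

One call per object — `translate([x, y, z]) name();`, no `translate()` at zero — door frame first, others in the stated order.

door_frame();
translate([0, -549, 0]) chair();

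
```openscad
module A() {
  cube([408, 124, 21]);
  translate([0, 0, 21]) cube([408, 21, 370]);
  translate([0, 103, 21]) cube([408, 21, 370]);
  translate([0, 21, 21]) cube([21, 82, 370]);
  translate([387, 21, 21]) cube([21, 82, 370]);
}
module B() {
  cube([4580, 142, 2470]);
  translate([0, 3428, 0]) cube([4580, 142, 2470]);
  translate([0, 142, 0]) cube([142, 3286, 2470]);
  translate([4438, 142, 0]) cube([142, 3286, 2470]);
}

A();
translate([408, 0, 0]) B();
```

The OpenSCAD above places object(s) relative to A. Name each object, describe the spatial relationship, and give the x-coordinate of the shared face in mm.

A is an open box. B is a house frame. The house frame is against the open box's +x side, with their −y faces flush. The x-coordinate of the shared face is 408 mm.

The open box's +x face and the house frame's −x face are both at x = 408 mm.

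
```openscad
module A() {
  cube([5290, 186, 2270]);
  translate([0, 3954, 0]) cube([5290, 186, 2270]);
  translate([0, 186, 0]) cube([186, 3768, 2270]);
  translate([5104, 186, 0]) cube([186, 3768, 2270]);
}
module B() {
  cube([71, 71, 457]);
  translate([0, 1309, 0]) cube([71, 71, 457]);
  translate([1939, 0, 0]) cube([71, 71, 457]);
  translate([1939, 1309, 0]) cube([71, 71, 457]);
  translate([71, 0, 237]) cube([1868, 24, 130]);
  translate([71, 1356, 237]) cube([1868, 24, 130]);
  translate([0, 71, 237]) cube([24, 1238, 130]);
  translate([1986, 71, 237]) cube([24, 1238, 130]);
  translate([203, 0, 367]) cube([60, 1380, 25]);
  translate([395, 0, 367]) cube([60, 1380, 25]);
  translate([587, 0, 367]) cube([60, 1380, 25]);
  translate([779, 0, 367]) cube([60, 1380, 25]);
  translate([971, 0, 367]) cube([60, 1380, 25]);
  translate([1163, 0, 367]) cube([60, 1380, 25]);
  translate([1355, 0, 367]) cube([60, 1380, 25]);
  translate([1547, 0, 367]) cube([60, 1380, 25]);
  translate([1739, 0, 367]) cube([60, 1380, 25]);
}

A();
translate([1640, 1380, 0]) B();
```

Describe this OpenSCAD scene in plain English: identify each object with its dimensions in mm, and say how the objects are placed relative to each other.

A is a box-shaped house frame (walls only): outside footprint 5290×4140 mm, wall height 2270 mm, wall thickness 186 mm. The two y-facing walls run the full x-width; the two x-facing walls fit between the inner faces of the y-facing walls.

B is a bed frame 2010 mm long (x) by 1380 mm wide (y). Four 71×71 mm corner posts, 457 mm tall, at the corners of the footprint. Four rails of 24 mm thickness and 130 mm height run between adjacent posts with their undersides at z = 237 mm, their outer faces flush with the outside of the frame (the two x-running rails run between the posts' inner faces; the two y-running rails run between the posts' inner faces). 9 slats, each 60 mm wide (x) and 25 mm thick, lie across the top of the two x-running rails, running the full 1380 mm width of the frame in y; the slats are evenly spaced along x between the inner faces of the end posts with equal gaps (rounded down to the nearest mm) at the −x end and between each pair — any rounding remainder accumulates at the +x end.

The bed frame sits inside the house frame, centred.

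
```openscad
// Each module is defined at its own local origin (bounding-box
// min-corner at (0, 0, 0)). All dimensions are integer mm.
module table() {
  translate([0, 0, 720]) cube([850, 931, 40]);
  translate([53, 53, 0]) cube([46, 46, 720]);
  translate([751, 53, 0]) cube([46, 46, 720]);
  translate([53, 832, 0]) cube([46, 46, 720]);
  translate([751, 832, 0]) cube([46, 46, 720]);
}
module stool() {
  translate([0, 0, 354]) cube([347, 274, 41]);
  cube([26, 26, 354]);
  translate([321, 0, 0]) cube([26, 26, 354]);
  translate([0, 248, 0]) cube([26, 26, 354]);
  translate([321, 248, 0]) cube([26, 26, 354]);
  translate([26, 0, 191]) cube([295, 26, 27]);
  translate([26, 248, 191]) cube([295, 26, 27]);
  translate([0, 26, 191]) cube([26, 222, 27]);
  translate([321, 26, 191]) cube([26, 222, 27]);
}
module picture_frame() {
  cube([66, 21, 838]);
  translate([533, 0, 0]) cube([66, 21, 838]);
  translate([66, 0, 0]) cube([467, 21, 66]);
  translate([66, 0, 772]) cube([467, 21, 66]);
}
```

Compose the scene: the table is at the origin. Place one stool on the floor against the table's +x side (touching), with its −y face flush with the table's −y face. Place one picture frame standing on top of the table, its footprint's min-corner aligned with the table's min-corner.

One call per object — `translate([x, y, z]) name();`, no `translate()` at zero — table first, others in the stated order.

table();
translate([850, 0, 0]) stool();
translate([0, 0, 760]) picture_frame();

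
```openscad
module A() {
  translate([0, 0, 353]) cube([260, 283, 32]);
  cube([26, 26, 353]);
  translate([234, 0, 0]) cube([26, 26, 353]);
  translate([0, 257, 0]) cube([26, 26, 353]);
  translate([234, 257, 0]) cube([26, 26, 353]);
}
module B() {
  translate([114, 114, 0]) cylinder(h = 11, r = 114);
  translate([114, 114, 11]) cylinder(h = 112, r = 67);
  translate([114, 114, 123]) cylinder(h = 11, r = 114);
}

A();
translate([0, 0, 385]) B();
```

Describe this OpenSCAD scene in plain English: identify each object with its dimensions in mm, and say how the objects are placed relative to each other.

A is a four-legged stool. The seat is a 260×283×32 mm slab whose top surface is at z = 385 mm; four square legs, each 26×26 mm in cross-section, run from the floor (z = 0) to the underside of the seat, each flush with a corner of the seat.

B is a spool: two coaxial disc flanges of radius 114 mm and thickness 11 mm, joined by a core cylinder of radius 67 mm and height 112 mm. The lower flange rests on z = 0 and the three cylinders share a vertical axis.

The spool is on top of the stool.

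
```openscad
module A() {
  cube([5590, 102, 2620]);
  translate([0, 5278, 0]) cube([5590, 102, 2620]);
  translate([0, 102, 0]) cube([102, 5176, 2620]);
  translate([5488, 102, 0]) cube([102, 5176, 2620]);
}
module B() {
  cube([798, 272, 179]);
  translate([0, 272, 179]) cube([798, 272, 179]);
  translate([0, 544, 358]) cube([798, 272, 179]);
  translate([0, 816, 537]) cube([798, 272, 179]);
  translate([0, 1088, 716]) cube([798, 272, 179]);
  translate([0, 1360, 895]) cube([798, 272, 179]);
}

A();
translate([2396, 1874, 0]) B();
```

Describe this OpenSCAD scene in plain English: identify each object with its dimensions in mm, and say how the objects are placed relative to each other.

A is a box-shaped house frame (walls only): outside footprint 5590×5380 mm, wall height 2620 mm, wall thickness 102 mm. The two y-facing walls run the full x-width; the two x-facing walls fit between the inner faces of the y-facing walls.

B is a run of 6 identical solid stair steps. Each tread is 798×272 mm and each step block is 179 mm high. Step 1 rests on the floor; step k is offset from step 1 by (k−1)×272 mm in y and (k−1)×179 mm in z.

The staircase sits inside the house frame, centred.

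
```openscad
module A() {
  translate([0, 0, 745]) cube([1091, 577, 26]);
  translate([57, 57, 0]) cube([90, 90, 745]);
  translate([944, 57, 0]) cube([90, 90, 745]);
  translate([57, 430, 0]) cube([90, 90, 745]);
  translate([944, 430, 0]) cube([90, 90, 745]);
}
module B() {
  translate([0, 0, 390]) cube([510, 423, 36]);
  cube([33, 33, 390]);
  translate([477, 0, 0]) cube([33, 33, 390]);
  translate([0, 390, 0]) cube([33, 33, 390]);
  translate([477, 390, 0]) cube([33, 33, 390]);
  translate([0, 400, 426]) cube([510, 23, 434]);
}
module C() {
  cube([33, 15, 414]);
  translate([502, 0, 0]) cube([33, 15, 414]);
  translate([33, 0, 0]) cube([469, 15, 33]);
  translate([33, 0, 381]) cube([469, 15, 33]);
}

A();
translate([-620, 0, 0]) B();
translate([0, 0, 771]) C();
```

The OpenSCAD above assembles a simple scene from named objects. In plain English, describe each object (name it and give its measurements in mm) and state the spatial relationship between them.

A is a table with a 1091×577 mm rectangular top, 26 mm thick, top surface at z = 771 mm, supported by four 90×90 mm square legs, each inset 57 mm from the nearest pair of top edges, running from the floor.

B is a chair. The seat is a 510×423×36 mm slab with its top at z = 426 mm, on four 33×33 mm corner legs (flush with the seat edges, standing on z = 0). A flat backrest 23 mm thick, 434 mm tall, spans the full seat width and rises from the seat top along its +y edge, rear face flush with the rear of the seat.

C is a rectangular picture frame lying in the x–z plane (depth along y). The opening is 469 mm wide (x) by 348 mm tall (z), surrounded by a border 33 mm wide on all four sides. The frame is 15 mm deep and is made of two full-height vertical stiles with two horizontal rails fitted between them.

The chair is on the floor beside the table on its −x side. The picture frame is on top of the table.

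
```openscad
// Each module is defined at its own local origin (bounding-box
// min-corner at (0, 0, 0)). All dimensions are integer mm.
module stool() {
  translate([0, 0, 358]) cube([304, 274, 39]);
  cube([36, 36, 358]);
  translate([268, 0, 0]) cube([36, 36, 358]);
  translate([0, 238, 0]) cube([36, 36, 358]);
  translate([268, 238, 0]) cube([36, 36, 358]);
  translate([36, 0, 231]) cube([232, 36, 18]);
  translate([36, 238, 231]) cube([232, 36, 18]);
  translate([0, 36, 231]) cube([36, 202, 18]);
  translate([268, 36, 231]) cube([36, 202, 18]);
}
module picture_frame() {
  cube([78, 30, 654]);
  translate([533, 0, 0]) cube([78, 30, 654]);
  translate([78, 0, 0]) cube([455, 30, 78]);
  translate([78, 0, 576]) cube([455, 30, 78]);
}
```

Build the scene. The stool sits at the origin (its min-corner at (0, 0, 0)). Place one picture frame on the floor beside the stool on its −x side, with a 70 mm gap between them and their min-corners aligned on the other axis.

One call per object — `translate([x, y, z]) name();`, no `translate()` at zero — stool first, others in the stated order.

stool();
translate([-681, 0, 0]) picture_frame();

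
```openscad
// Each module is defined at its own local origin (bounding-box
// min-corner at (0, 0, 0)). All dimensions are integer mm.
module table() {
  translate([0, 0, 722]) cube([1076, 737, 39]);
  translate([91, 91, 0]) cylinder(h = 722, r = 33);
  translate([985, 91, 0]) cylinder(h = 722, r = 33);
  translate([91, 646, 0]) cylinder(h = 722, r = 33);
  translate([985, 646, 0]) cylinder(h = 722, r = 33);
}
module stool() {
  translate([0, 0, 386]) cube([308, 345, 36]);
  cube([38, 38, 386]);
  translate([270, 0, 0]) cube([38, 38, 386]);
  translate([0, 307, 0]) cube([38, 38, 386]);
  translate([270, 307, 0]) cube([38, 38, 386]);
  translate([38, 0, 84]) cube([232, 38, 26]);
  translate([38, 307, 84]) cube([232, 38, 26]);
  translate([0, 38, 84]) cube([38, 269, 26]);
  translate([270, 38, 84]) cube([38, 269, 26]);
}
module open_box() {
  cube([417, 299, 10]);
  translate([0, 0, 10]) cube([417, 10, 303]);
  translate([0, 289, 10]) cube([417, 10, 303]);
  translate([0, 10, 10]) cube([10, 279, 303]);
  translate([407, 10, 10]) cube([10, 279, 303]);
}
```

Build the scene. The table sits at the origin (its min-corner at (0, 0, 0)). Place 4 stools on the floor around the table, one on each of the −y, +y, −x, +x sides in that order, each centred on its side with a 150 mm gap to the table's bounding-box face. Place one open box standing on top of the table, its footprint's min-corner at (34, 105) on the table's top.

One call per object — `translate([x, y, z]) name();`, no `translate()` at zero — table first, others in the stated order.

table();
translate([384, -495, 0]) stool();
translate([384, 887, 0]) stool();
translate([-458, 196, 0]) stool();
translate([1226, 196, 0]) stool();
translate([34, 105, 761]) open_box();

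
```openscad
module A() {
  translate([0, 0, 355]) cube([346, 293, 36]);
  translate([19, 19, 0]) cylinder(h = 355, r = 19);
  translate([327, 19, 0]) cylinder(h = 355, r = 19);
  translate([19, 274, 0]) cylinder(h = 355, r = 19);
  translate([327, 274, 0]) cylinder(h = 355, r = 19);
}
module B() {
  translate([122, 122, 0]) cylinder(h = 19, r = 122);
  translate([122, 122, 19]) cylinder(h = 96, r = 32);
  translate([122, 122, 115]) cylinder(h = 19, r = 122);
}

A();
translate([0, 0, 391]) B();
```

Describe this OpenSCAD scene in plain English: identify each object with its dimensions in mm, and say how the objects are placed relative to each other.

A is a four-legged stool. The seat is a 346×293×36 mm slab whose top surface is at z = 391 mm; four round legs, each 38 mm in diameter, run from the floor (z = 0) to the underside of the seat, each leg's axis is inset half a diameter from the nearest pair of seat edges (so the leg's bounding box is flush with the corner).

B is a spool: two coaxial disc flanges of radius 122 mm and thickness 19 mm, joined by a core cylinder of radius 32 mm and height 96 mm. The lower flange rests on z = 0 and the three cylinders share a vertical axis.

The spool is on top of the stool.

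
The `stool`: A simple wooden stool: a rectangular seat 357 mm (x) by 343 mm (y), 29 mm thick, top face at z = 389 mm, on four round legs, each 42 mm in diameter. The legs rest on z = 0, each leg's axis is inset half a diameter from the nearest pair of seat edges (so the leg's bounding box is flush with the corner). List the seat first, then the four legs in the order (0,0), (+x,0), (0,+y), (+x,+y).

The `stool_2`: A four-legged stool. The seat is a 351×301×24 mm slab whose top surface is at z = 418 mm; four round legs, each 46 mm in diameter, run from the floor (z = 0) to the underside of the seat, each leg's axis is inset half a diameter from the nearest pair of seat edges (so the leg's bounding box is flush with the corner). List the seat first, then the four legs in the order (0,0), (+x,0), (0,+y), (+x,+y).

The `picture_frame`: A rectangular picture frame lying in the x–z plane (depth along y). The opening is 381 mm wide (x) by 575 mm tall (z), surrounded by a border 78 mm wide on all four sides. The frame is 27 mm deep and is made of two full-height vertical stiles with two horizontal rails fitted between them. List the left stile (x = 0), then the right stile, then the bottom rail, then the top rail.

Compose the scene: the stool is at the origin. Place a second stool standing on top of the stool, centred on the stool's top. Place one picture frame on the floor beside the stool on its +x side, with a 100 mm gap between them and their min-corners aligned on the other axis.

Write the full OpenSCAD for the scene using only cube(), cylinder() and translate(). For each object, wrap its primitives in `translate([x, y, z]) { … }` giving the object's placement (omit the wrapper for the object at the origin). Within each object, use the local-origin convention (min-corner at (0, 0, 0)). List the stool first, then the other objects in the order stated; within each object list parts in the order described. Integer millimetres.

translate([0, 0, 360]) cube([357, 343, 29]);
translate([21, 21, 0]) cylinder(h = 360, r = 21);
translate([336, 21, 0]) cylinder(h = 360, r = 21);
translate([21, 322, 0]) cylinder(h = 360, r = 21);
translate([336, 322, 0]) cylinder(h = 360, r = 21);
translate([3, 21, 389]) {
  translate([0, 0, 394]) cube([351, 301, 24]);
  translate([23, 23, 0]) cylinder(h = 394, r = 23);
  translate([328, 23, 0]) cylinder(h = 394, r = 23);
  translate([23, 278, 0]) cylinder(h = 394, r = 23);
  translate([328, 278, 0]) cylinder(h = 394, r = 23);
}
translate([457, 0, 0]) {
  cube([78, 27, 731]);
  translate([459, 0, 0]) cube([78, 27, 731]);
  translate([78, 0, 0]) cube([381, 27, 78]);
  translate([78, 0, 653]) cube([381, 27, 78]);
}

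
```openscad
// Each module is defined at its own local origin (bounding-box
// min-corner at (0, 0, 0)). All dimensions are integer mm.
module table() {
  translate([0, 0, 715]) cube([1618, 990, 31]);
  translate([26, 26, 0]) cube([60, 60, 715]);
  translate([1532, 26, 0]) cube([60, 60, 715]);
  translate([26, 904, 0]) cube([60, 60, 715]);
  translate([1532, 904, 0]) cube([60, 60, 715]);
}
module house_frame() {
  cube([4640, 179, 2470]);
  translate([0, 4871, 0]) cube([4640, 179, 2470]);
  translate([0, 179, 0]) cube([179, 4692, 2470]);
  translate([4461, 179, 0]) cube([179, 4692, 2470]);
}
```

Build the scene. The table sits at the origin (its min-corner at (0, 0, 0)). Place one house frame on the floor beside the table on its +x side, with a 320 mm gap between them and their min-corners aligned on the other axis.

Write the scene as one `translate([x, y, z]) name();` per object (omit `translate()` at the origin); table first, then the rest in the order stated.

table();
translate([1938, 0, 0]) house_frame();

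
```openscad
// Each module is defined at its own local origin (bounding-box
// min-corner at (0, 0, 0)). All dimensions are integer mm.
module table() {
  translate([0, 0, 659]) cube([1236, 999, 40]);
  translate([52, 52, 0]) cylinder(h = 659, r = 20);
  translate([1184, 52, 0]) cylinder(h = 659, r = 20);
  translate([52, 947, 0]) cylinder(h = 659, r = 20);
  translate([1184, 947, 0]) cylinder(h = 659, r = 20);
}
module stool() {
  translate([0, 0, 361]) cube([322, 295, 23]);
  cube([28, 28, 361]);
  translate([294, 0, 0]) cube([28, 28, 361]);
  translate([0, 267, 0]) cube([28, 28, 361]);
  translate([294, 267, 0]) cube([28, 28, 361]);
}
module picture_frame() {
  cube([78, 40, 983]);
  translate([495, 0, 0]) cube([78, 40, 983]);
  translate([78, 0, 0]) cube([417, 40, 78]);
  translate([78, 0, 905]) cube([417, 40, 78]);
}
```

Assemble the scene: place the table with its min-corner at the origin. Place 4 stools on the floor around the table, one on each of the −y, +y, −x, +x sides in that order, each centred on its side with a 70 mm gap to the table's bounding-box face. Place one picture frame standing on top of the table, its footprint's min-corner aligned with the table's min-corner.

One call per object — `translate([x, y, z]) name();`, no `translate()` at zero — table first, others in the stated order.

table();
translate([457, -365, 0]) stool();
translate([457, 1069, 0]) stool();
translate([-392, 352, 0]) stool();
translate([1306, 352, 0]) stool();
translate([0, 0, 699]) picture_frame();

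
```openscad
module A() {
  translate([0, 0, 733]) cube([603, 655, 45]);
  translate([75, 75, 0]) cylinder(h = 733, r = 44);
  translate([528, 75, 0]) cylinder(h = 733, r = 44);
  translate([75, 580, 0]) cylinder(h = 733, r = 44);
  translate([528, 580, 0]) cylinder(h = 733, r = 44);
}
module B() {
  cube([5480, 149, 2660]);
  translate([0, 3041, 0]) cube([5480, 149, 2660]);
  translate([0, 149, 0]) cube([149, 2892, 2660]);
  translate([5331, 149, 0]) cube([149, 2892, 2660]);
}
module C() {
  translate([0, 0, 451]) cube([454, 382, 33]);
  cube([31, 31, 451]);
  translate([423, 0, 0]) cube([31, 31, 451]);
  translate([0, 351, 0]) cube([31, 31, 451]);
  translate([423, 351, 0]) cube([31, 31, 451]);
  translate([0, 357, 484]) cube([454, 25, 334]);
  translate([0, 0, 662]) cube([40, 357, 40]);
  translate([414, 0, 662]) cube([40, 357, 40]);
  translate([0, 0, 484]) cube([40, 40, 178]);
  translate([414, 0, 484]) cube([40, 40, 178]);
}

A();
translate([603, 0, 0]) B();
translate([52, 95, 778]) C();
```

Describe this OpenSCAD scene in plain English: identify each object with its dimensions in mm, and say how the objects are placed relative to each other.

A is a rectangular dining table. The top is 603×655×45 mm with its upper surface at z = 778 mm. It stands on four round legs of 88 mm diameter, each leg's bounding box inset 31 mm from the nearest pair of top edges, running from the floor to the underside of the top.

B is the wall frame of a small rectangular building: four walls, each 2660 mm tall and 149 mm thick, enclosing a footprint 5480 mm (x) by 3190 mm (y) outside-to-outside, with no floor or roof. The front and back walls (the −y and +y sides) span the full width; the two side walls fit between them.

C is a chair: 454×382 mm seat, 33 mm thick, top at z = 484 mm, on four 31 mm square corner legs flush with the seat edges. A 25 mm thick backrest slab spans the full seat width, extending 334 mm above the seat top, its back face flush with the seat's +y edge. Two armrests of 40×40 mm section run along each side from the seat's front edge to the front of the backrest, top faces 218 mm above the seat top and outer faces flush with the seat's x-edges; a 40×40 mm post under the front of each armrest stands on the seat at the front corner.

The house frame is against the table's +x side, with their −y faces flush. The chair is on top of the table.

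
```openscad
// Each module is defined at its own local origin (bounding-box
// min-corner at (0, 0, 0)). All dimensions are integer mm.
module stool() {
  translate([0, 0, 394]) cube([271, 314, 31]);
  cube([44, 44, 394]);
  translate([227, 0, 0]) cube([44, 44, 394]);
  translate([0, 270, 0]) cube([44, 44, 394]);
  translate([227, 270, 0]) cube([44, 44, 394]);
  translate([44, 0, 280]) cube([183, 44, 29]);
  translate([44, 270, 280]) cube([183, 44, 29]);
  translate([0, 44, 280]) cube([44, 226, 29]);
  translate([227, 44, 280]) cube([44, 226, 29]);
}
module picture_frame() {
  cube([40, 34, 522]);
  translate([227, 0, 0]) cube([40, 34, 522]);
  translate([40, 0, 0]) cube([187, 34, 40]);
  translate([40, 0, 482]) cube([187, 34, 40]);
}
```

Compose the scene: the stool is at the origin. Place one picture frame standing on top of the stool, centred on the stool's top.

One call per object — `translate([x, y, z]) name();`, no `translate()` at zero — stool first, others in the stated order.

stool();
translate([2, 140, 425]) picture_frame();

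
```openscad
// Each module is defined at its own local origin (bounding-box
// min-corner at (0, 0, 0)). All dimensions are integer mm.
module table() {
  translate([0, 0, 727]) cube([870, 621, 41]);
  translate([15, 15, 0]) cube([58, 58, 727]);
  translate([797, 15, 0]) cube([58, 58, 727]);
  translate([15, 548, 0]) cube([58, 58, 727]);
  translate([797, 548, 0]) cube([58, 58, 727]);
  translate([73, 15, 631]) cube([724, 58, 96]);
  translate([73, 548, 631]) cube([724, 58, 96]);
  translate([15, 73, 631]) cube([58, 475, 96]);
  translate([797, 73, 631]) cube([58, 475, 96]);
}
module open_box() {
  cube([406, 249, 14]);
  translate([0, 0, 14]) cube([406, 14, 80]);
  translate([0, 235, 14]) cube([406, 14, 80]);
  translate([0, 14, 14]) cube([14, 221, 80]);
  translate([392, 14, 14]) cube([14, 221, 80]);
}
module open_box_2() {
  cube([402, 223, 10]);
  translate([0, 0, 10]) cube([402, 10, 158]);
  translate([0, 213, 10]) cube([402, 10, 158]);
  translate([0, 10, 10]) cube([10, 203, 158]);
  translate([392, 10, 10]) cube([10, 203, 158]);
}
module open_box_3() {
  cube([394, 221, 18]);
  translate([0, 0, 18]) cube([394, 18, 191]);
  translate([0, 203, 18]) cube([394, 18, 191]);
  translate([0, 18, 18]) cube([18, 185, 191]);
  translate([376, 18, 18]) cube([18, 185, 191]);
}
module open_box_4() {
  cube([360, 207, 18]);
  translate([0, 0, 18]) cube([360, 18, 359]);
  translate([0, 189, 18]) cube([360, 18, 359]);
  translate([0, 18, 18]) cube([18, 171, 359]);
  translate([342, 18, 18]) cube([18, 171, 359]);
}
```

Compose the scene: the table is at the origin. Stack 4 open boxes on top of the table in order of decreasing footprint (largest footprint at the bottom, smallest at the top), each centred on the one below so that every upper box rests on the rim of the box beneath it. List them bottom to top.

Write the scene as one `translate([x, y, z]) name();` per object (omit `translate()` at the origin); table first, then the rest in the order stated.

table();
translate([232, 186, 768]) open_box();
translate([234, 199, 862]) open_box_2();
translate([238, 200, 1030]) open_box_3();
translate([255, 207, 1239]) open_box_4();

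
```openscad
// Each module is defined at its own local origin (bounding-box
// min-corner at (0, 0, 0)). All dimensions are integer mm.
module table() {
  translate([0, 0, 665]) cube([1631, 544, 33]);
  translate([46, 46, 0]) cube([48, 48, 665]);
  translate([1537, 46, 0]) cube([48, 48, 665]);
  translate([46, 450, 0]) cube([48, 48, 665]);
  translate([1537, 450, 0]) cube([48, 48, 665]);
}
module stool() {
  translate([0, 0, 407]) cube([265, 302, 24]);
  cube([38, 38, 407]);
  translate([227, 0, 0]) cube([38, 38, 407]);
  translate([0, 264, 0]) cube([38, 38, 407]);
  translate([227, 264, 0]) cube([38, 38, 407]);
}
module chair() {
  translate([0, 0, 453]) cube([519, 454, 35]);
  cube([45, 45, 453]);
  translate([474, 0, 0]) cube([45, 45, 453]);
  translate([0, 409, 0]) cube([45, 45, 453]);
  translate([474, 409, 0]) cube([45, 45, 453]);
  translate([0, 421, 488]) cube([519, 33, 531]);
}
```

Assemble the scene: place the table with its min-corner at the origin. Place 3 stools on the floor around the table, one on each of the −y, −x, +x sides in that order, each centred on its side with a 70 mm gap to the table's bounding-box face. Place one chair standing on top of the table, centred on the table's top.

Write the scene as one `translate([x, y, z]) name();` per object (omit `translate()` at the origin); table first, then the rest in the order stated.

table();
translate([683, -372, 0]) stool();
translate([-335, 121, 0]) stool();
translate([1701, 121, 0]) stool();
translate([556, 45, 698]) chair();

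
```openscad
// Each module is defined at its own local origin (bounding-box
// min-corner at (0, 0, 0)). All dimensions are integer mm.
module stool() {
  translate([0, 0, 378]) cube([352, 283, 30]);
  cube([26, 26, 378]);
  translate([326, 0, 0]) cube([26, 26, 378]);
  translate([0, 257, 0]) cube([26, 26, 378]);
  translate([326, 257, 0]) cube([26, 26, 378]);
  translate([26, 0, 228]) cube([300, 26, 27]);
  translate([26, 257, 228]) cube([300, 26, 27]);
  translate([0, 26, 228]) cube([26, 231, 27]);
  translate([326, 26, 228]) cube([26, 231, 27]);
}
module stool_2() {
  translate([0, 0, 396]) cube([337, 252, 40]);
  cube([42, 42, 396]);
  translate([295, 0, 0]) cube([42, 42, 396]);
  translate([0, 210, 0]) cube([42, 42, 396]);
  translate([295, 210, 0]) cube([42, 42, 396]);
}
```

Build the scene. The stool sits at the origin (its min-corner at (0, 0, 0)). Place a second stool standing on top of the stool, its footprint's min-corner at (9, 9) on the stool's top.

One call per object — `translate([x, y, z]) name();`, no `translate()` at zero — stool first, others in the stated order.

stool();
translate([9, 9, 408]) stool_2();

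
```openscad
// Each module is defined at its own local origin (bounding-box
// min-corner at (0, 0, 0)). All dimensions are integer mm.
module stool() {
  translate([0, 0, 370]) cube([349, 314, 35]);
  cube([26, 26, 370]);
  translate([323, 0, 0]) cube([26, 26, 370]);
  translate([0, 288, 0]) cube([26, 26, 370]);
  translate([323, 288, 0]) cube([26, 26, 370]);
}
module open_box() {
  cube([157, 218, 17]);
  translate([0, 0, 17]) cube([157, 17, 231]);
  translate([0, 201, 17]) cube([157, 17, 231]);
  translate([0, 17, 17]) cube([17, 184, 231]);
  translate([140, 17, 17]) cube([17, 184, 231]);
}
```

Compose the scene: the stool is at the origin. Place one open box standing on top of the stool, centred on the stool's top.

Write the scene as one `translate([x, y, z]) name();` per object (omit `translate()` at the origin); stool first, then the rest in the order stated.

stool();
translate([96, 48, 405]) open_box();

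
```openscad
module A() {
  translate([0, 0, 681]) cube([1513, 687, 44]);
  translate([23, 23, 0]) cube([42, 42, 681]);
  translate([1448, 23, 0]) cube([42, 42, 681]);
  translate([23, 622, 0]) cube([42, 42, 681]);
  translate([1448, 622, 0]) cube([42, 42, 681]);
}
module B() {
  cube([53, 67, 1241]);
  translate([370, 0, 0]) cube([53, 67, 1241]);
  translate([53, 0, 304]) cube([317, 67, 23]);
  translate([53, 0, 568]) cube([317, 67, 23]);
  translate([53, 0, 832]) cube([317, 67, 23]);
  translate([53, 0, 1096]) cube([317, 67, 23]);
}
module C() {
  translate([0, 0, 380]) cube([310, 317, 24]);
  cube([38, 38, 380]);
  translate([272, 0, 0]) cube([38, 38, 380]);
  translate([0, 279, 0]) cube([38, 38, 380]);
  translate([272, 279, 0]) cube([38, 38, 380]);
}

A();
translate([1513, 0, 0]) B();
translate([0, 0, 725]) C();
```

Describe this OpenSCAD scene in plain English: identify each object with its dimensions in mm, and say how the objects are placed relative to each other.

A is a table with a 1513×687 mm rectangular top, 44 mm thick, top surface at z = 725 mm, supported by four 42×42 mm square legs, each inset 23 mm from the nearest pair of top edges, running from the floor.

B is a straight ladder. Two 53×67 mm vertical rails, 1241 mm tall, stand 423 mm apart (outside-to-outside) with their front faces coplanar on the −y side. 4 rungs, each 67 mm deep and 23 mm tall, span between the inner faces of the rails, front faces flush with the rails. The lowest rung's underside is at z = 304 mm and rungs are spaced 264 mm apart (underside to underside).

C is a four-legged stool. The seat is a 310×317×24 mm slab whose top surface is at z = 404 mm; four square legs, each 38×38 mm in cross-section, run from the floor (z = 0) to the underside of the seat, each flush with a corner of the seat.

The ladder is against the table's +x side, with their −y faces flush. The stool is on top of the table.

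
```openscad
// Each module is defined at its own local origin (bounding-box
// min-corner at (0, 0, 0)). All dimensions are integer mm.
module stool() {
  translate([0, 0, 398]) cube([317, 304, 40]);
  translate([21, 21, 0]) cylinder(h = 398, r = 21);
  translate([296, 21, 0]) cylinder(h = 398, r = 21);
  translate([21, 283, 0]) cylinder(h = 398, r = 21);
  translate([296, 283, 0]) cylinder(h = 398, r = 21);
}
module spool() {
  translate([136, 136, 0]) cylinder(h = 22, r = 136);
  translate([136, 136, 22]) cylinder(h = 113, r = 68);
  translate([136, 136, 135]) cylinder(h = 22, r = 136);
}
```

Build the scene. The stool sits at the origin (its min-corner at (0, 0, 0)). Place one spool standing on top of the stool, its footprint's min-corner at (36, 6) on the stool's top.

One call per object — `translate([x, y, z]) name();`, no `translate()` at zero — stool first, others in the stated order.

stool();
translate([36, 6, 438]) spool();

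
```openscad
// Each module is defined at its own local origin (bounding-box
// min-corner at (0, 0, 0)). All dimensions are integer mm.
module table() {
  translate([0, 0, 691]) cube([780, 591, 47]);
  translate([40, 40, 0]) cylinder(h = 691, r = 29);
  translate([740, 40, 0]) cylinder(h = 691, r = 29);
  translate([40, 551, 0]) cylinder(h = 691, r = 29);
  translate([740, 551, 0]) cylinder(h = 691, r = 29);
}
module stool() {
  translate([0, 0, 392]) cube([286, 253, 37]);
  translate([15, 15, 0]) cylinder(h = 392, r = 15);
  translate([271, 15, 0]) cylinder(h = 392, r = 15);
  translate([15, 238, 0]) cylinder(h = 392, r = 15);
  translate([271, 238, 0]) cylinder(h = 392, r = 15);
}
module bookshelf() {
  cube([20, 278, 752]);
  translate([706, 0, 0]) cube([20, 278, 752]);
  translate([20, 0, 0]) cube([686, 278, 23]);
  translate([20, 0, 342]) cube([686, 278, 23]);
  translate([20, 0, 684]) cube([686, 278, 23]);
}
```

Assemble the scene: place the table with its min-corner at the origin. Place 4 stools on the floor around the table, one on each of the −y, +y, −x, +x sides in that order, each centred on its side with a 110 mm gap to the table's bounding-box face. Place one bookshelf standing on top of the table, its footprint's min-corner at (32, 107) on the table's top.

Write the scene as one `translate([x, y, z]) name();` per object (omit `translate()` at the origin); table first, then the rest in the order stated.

table();
translate([247, -363, 0]) stool();
translate([247, 701, 0]) stool();
translate([-396, 169, 0]) stool();
translate([890, 169, 0]) stool();
translate([32, 107, 738]) bookshelf();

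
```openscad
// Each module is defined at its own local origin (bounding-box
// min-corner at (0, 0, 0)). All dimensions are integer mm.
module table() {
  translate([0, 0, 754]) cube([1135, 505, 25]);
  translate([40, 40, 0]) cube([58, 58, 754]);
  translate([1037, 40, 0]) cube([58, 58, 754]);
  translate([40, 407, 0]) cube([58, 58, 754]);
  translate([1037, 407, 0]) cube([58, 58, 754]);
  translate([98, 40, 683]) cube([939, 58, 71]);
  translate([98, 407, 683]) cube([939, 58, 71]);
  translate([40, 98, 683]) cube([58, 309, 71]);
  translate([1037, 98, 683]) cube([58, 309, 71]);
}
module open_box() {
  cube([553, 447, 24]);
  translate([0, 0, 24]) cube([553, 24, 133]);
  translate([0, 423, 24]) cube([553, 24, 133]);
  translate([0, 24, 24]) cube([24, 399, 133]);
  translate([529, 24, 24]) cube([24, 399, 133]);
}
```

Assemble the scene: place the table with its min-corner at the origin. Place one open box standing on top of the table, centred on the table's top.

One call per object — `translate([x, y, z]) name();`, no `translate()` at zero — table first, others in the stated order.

table();
translate([291, 29, 779]) open_box();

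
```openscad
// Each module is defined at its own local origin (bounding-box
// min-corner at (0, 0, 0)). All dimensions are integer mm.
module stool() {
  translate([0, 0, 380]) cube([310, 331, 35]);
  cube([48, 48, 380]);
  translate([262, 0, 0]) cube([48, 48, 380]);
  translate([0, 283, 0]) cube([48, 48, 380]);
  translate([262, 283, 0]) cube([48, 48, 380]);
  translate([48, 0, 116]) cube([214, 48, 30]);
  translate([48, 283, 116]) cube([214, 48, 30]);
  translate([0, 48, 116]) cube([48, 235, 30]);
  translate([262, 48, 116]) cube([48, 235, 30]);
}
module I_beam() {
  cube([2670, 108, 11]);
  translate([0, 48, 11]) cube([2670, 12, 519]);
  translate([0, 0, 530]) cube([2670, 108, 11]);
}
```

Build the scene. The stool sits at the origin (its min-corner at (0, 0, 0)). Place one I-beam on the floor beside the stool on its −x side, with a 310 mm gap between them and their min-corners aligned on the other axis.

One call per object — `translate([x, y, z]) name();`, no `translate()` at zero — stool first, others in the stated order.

stool();
translate([-2980, 0, 0]) I_beam();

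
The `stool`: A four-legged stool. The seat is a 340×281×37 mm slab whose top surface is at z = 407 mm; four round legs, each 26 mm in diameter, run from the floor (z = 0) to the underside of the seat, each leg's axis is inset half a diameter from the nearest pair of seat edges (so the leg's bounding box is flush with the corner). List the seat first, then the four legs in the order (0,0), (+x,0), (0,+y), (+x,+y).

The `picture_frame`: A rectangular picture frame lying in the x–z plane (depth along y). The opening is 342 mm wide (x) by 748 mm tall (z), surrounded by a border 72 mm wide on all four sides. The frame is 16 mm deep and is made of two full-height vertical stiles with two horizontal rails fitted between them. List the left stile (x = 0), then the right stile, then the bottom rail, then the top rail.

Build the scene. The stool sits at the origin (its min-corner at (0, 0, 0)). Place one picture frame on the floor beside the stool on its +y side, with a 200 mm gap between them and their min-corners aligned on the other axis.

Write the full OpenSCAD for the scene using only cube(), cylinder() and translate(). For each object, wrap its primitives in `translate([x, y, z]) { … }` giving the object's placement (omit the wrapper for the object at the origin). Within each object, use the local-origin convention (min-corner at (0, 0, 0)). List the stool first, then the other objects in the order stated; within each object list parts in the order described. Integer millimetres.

translate([0, 0, 370]) cube([340, 281, 37]);
translate([13, 13, 0]) cylinder(h = 370, r = 13);
translate([327, 13, 0]) cylinder(h = 370, r = 13);
translate([13, 268, 0]) cylinder(h = 370, r = 13);
translate([327, 268, 0]) cylinder(h = 370, r = 13);
translate([0, 481, 0]) {
  cube([72, 16, 892]);
  translate([414, 0, 0]) cube([72, 16, 892]);
  translate([72, 0, 0]) cube([342, 16, 72]);
  translate([72, 0, 820]) cube([342, 16, 72]);
}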